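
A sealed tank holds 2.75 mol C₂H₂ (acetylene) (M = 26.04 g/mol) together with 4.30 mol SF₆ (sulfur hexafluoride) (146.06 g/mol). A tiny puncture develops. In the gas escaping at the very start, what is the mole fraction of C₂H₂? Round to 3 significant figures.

Effusion rate of each component ∝ n_i/√M_i (partial pressure × 1/√M).
Mole fraction of C₂H₂ in the effusate = (n_C₂H₂/√M_C₂H₂) / (n_C₂H₂/√M_C₂H₂ + n_SF₆/√M_SF₆)
= (2.75/√26.04) / (2.75/√26.04 + 4.30/√146.06) = 0.5389/(0.5389 + 0.3558) = 0.602.

0.602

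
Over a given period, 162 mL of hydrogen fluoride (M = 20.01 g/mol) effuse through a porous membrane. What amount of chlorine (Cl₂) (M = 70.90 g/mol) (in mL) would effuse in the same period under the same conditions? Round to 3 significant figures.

86.1 mL

Since effusion rate ∝ 1/√M, rate_Cl₂/rate_HF = √(M_HF/M_Cl₂) = √(20.01/70.90) = √0.2822 = 0.5313.
So the volume for Cl₂ is 162 × 0.5313 = 86.1 mL.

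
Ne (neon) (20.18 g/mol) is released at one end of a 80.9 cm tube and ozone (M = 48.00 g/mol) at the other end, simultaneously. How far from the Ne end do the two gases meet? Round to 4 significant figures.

Graham's law gives d_Ne/d_O₃ = rate_Ne/rate_O₃ = √(M_O₃/M_Ne) = √(48.00/20.18) = 1.542.
With d_Ne + d_O₃ = 80.9 cm, d_O₃ = 80.9/(1 + 1.542) = 31.82 cm.
d_Ne = 80.9 − 31.82 = 49.08 cm.

49.08 cm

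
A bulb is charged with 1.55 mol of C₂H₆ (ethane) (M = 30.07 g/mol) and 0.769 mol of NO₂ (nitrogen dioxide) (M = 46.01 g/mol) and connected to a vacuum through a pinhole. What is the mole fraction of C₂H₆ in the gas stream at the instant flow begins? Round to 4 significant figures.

0.7137

Rate_i ∝ x_i/√M_i (Graham's law weighted by mole fraction), so the effusate composition follows n_i/√M_i.
x_C₂H₆(eff) = (n_C₂H₆/√M_C₂H₆) / (n_C₂H₆/√M_C₂H₆ + n_NO₂/√M_NO₂)
= (1.55/√30.07) / (1.55/√30.07 + 0.769/√46.01) = 0.2827/(0.2827 + 0.1134) = 0.7137.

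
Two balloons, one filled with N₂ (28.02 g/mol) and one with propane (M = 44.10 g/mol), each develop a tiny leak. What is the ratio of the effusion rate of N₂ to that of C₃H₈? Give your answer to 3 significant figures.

1.25

Using Graham's law: rate_N₂/rate_C₃H₈ = √(M_C₃H₈/M_N₂) = √(44.10/28.02) = √1.574 = 1.25.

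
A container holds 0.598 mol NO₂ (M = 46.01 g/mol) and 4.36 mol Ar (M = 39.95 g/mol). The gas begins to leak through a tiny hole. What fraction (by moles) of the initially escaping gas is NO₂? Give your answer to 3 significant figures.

Effusion rate of each component ∝ n_i/√M_i (partial pressure × 1/√M).
x_NO₂(eff) = (n_NO₂/√M_NO₂) / (n_NO₂/√M_NO₂ + n_Ar/√M_Ar)
= (0.598/√46.01) / (0.598/√46.01 + 4.36/√39.95) = 0.08816/(0.08816 + 0.6898) = 0.113.

0.113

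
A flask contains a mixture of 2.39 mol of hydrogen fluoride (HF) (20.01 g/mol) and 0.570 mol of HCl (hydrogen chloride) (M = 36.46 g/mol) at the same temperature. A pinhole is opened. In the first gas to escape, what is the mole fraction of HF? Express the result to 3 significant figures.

Each component's effusion rate ∝ (its partial pressure)·(1/√M) ∝ n_i/√M_i.
So x_HF in the escaping gas = (n_HF/√M_HF) / Σ(n_i/√M_i)
= (2.39/√20.01) / (2.39/√20.01 + 0.570/√36.46) = 0.5343/(0.5343 + 0.09440) = 0.850.

0.850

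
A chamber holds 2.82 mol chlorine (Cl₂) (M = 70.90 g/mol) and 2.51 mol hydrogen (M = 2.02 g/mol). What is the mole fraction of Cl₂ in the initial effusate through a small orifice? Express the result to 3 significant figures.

0.159

Effusion rate of each component ∝ n_i/√M_i (partial pressure × 1/√M).
x_Cl₂(eff) = (n_Cl₂/√M_Cl₂) / (n_Cl₂/√M_Cl₂ + n_H₂/√M_H₂)
= (2.82/√70.90) / (2.82/√70.90 + 2.51/√2.02) = 0.3349/(0.3349 + 1.766) = 0.159.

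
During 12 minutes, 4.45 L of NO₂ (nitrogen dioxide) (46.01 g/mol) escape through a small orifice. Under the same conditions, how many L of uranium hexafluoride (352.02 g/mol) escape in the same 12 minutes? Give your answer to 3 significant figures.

1.61 L

Since effusion rate ∝ 1/√M, rate_UF₆/rate_NO₂ = √(M_NO₂/M_UF₆) = √(46.01/352.02) = √0.1307 = 0.3615.
So the volume for UF₆ is 4.45 × 0.3615 = 1.61 L.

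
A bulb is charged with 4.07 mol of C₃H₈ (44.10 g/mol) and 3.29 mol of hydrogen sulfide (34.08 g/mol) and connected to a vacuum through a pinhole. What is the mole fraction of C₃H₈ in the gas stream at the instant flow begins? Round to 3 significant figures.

Effusion rate of each component ∝ n_i/√M_i (partial pressure × 1/√M).
So x_C₃H₈ in the escaping gas = (n_C₃H₈/√M_C₃H₈) / Σ(n_i/√M_i)
= (4.07/√44.10) / (4.07/√44.10 + 3.29/√34.08) = 0.6129/(0.6129 + 0.5636) = 0.521.

0.521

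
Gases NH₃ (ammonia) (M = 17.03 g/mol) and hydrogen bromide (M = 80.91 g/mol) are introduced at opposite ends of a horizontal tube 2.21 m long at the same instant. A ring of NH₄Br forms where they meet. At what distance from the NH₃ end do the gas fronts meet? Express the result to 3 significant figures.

1.51 m

The fronts meet when d_NH₃ + d_HBr = L with d_NH₃/d_HBr = √(M_HBr/M_NH₃) (Graham's law). Here √(M_HBr/M_NH₃) = √(80.91/17.03) = 2.180.
With d_NH₃ + d_HBr = 2.21 m, d_HBr = 2.21/(1 + 2.180) = 0.6950 m.
d_NH₃ = 2.21 − 0.6950 = 1.51 m.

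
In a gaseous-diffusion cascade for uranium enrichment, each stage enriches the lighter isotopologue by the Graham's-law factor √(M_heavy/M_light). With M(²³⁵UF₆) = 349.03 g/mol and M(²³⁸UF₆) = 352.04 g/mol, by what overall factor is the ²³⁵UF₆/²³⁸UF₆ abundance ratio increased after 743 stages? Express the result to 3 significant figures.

Each stage multiplies the ratio by α = √(352.04/349.03), so after 743 stages the overall factor is α^743 = (352.04/349.03)^(743/2).
= 1.00862^(743/2) = 24.3.

24.3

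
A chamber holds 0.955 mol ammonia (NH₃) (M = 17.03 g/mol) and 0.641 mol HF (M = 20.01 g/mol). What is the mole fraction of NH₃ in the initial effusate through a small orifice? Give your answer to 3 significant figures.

0.618

The effusion rate of species i is ∝ p_i/√M_i ∝ n_i/√M_i.
So x_NH₃ in the escaping gas = (n_NH₃/√M_NH₃) / Σ(n_i/√M_i)
= (0.955/√17.03) / (0.955/√17.03 + 0.641/√20.01) = 0.2314/(0.2314 + 0.1433) = 0.618.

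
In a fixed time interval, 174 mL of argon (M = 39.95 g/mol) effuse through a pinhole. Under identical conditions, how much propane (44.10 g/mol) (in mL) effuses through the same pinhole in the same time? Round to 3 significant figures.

By Graham's law, rate_C₃H₈/rate_Ar = √(M_Ar/M_C₃H₈) = √(39.95/44.10) = √0.9059 = 0.9518.
So the volume for C₃H₈ is 174 × 0.9518 = 166 mL.

166 mL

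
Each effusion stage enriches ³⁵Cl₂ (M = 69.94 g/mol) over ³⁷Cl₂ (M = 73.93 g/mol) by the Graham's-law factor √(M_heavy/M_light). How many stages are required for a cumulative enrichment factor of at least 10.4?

Single-stage factor α = √(73.93/69.94), so ln α = ½ ln(1.05705) = 0.02774.
Need α^N ≥ 10.4 ⇒ N ≥ ln(10.4) / ln α = 2.342 / 0.02774 = 84.42.
So at least 85 stages are needed.

85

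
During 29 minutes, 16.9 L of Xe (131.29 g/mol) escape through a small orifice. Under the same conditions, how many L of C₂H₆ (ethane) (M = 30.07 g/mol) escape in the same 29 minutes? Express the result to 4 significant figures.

35.31 L

Since effusion rate ∝ 1/√M, rate_C₂H₆/rate_Xe = √(M_Xe/M_C₂H₆) = √(131.29/30.07) = √4.366 = 2.090.
So the volume for C₂H₆ is 16.9 × 2.090 = 35.31 L.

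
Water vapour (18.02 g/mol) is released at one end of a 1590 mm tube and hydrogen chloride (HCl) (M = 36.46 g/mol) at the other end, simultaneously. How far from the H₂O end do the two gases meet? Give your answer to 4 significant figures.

933.6 mm

The fronts meet when d_H₂O + d_HCl = L with d_H₂O/d_HCl = √(M_HCl/M_H₂O) (Graham's law). Here √(M_HCl/M_H₂O) = √(36.46/18.02) = 1.422.
With d_H₂O + d_HCl = 1590 mm, d_HCl = 1590/(1 + 1.422) = 656.4 mm.
d_H₂O = 1590 − 656.4 = 933.6 mm.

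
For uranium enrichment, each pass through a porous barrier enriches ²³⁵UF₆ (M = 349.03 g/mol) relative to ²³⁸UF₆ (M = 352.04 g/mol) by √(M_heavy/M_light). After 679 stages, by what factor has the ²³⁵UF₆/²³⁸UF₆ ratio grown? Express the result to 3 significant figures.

The single-stage factor is √(M_heavy/M_light), so 679 stages give [√(352.04/349.03)]^679 = (352.04/349.03)^(679/2).
= 1.00862^(679/2) = 18.5.

18.5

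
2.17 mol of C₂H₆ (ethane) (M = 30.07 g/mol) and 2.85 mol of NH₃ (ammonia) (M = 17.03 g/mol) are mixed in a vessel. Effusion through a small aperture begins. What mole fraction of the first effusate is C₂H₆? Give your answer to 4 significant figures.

0.3643

Rate_i ∝ x_i/√M_i (Graham's law weighted by mole fraction), so the effusate composition follows n_i/√M_i.
x_C₂H₆(eff) = (n_C₂H₆/√M_C₂H₆) / (n_C₂H₆/√M_C₂H₆ + n_NH₃/√M_NH₃)
= (2.17/√30.07) / (2.17/√30.07 + 2.85/√17.03) = 0.3957/(0.3957 + 0.6906) = 0.3643.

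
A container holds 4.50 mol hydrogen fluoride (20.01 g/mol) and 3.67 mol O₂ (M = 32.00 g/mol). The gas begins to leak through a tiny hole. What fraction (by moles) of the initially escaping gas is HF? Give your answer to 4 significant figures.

Each component's effusion rate ∝ (its partial pressure)·(1/√M) ∝ n_i/√M_i.
x_HF(eff) = (n_HF/√M_HF) / (n_HF/√M_HF + n_O₂/√M_O₂)
= (4.50/√20.01) / (4.50/√20.01 + 3.67/√32.00) = 1.006/(1.006 + 0.6488) = 0.6079.

0.6079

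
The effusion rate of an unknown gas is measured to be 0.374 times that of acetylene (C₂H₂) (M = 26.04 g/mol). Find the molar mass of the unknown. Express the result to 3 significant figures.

186 g/mol

Graham's law gives rate_X/rate_C₂H₂ = √(M_C₂H₂/M_X).
0.374 = √(26.04/M_X)
M_X = 26.04 / 0.374² = 26.04 / 0.1399 = 186 g/mol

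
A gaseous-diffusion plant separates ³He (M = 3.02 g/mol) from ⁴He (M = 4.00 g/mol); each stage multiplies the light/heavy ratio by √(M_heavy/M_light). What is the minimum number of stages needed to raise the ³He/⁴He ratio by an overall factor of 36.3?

26

Per stage α = (4.00/3.02)^(1/2) = 1.32450^0.5, giving ln α = 0.1405.
Need α^N ≥ 36.3 ⇒ N ≥ ln(36.3) / ln α = 3.592 / 0.1405 = 25.56.
So at least 26 stages are needed.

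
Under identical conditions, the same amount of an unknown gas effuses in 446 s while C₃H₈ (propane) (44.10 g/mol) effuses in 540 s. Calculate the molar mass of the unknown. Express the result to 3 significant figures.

By Graham's law, t_X/t_C₃H₈ = √(M_X/M_C₃H₈).
446/540 = 0.8259 = √(M_X/44.10)
M_X = 44.10 × 0.8259² = 44.10 × 0.6822 = 30.1 g/mol

30.1 g/mol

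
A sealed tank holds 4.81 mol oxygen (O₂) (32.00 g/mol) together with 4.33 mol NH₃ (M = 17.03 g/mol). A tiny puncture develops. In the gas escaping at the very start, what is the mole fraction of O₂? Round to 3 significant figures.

0.448

The effusion rate of species i is ∝ p_i/√M_i ∝ n_i/√M_i.
Mole fraction of O₂ in the effusate = (n_O₂/√M_O₂) / (n_O₂/√M_O₂ + n_NH₃/√M_NH₃)
= (4.81/√32.00) / (4.81/√32.00 + 4.33/√17.03) = 0.8503/(0.8503 + 1.049) = 0.448.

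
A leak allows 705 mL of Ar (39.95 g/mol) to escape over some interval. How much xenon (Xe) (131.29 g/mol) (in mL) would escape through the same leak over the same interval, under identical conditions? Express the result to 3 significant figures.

389 mL

Since effusion rate ∝ 1/√M, rate_Xe/rate_Ar = √(M_Ar/M_Xe) = √(39.95/131.29) = √0.3043 = 0.5516.
So the volume for Xe is 705 × 0.5516 = 389 mL.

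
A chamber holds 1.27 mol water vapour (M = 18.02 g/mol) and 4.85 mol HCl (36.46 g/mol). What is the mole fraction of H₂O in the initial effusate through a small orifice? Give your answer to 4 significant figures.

0.2714

Effusion rate of each component ∝ n_i/√M_i (partial pressure × 1/√M).
x_H₂O(eff) = (n_H₂O/√M_H₂O) / (n_H₂O/√M_H₂O + n_HCl/√M_HCl)
= (1.27/√18.02) / (1.27/√18.02 + 4.85/√36.46) = 0.2992/(0.2992 + 0.8032) = 0.2714.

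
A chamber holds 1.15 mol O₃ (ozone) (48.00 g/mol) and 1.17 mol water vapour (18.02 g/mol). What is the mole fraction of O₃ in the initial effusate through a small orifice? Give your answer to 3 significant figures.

Each component's effusion rate ∝ (its partial pressure)·(1/√M) ∝ n_i/√M_i.
x_O₃(eff) = (n_O₃/√M_O₃) / (n_O₃/√M_O₃ + n_H₂O/√M_H₂O)
= (1.15/√48.00) / (1.15/√48.00 + 1.17/√18.02) = 0.1660/(0.1660 + 0.2756) = 0.376.

0.376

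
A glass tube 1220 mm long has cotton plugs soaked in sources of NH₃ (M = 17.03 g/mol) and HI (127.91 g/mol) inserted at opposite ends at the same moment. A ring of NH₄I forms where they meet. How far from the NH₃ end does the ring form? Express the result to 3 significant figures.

894 mm

In equal time, each gas travels a distance ∝ its rate ∝ 1/√M, so d_NH₃/d_HI = √(M_HI/M_NH₃) = √(127.91/17.03) = 2.741.
With d_NH₃ + d_HI = 1220 mm, d_HI = 1220/(1 + 2.741) = 326.2 mm.
d_NH₃ = 1220 − 326.2 = 894 mm.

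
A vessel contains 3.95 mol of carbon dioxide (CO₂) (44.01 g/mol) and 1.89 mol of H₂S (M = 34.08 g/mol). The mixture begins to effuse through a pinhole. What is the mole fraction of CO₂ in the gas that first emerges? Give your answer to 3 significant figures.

0.648

The effusion rate of species i is ∝ p_i/√M_i ∝ n_i/√M_i.
x_CO₂(eff) = (n_CO₂/√M_CO₂) / (n_CO₂/√M_CO₂ + n_H₂S/√M_H₂S)
= (3.95/√44.01) / (3.95/√44.01 + 1.89/√34.08) = 0.5954/(0.5954 + 0.3238) = 0.648.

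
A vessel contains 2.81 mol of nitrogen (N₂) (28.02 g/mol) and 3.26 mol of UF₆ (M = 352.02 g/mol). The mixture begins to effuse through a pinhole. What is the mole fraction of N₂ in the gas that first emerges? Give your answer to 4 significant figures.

Rate_i ∝ x_i/√M_i (Graham's law weighted by mole fraction), so the effusate composition follows n_i/√M_i.
So x_N₂ in the escaping gas = (n_N₂/√M_N₂) / Σ(n_i/√M_i)
= (2.81/√28.02) / (2.81/√28.02 + 3.26/√352.02) = 0.5309/(0.5309 + 0.1738) = 0.7534.

0.7534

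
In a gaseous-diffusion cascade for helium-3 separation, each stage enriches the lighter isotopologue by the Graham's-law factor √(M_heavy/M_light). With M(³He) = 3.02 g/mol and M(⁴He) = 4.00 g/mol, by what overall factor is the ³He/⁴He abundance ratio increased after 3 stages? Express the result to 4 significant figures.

1.524

The single-stage factor is √(M_heavy/M_light), so 3 stages give [√(4.00/3.02)]^3 = (4.00/3.02)^(3/2).
= 1.32450^(3/2) = 1.524.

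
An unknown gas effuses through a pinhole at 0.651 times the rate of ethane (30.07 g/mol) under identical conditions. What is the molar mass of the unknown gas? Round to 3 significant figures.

By Graham's law, rate_X/rate_C₂H₆ = √(M_C₂H₆/M_X).
0.651 = √(30.07/M_X)
M_X = 30.07 / 0.651² = 30.07 / 0.4238 = 71.0 g/mol

71.0 g/mol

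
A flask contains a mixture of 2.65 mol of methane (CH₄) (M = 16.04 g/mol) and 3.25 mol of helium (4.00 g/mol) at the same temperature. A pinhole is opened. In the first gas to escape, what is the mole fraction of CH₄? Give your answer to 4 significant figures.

0.2894

Each component's effusion rate ∝ (its partial pressure)·(1/√M) ∝ n_i/√M_i.
Mole fraction of CH₄ in the effusate = (n_CH₄/√M_CH₄) / (n_CH₄/√M_CH₄ + n_He/√M_He)
= (2.65/√16.04) / (2.65/√16.04 + 3.25/√4.00) = 0.6617/(0.6617 + 1.625) = 0.2894.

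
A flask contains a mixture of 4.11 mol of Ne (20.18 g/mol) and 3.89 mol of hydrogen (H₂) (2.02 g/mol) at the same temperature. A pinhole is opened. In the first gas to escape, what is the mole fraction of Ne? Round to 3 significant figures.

Effusion rate of each component ∝ n_i/√M_i (partial pressure × 1/√M).
Mole fraction of Ne in the effusate = (n_Ne/√M_Ne) / (n_Ne/√M_Ne + n_H₂/√M_H₂)
= (4.11/√20.18) / (4.11/√20.18 + 3.89/√2.02) = 0.9149/(0.9149 + 2.737) = 0.251.

0.251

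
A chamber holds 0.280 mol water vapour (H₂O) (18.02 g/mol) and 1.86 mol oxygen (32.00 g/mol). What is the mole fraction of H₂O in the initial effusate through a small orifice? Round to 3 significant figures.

The effusion rate of species i is ∝ p_i/√M_i ∝ n_i/√M_i.
So x_H₂O in the escaping gas = (n_H₂O/√M_H₂O) / Σ(n_i/√M_i)
= (0.280/√18.02) / (0.280/√18.02 + 1.86/√32.00) = 0.06596/(0.06596 + 0.3288) = 0.167.

0.167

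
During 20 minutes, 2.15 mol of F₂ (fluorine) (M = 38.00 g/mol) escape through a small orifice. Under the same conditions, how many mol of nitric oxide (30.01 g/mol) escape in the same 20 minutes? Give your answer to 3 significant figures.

2.42 mol

By Graham's law, rate_NO/rate_F₂ = √(M_F₂/M_NO) = √(38.00/30.01) = √1.266 = 1.125.
So the amount for NO is 2.15 × 1.125 = 2.42 mol.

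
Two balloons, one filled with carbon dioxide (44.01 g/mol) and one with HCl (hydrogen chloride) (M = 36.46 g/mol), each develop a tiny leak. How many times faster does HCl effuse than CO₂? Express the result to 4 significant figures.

Using Graham's law: rate_HCl/rate_CO₂ = √(M_CO₂/M_HCl) = √(44.01/36.46) = √1.207 = 1.099.

1.099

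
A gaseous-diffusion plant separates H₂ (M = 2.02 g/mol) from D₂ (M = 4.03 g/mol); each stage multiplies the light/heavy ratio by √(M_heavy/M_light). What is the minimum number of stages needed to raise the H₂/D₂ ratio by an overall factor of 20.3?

Per stage α = (4.03/2.02)^(1/2) = 1.99505^0.5, giving ln α = 0.3453.
Need α^N ≥ 20.3 ⇒ N ≥ ln(20.3) / ln α = 3.011 / 0.3453 = 8.72.
Minimum whole number of stages: N = 9.

9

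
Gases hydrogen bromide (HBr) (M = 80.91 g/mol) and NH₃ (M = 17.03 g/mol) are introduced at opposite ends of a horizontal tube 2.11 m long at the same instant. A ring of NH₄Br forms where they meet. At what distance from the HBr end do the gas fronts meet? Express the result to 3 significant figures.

In equal time, each gas travels a distance ∝ its rate ∝ 1/√M, so d_HBr/d_NH₃ = √(M_NH₃/M_HBr) = √(17.03/80.91) = 0.4588.
With d_HBr + d_NH₃ = 2.11 m, d_NH₃ = 2.11/(1 + 0.4588) = 1.446 m.
d_HBr = 2.11 − 1.446 = 0.664 m.

0.664 m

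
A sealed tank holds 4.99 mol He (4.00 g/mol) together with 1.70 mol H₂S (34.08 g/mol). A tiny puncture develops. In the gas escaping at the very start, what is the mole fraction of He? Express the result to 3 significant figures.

0.895

Effusion rate of each component ∝ n_i/√M_i (partial pressure × 1/√M).
Mole fraction of He in the effusate = (n_He/√M_He) / (n_He/√M_He + n_H₂S/√M_H₂S)
= (4.99/√4.00) / (4.99/√4.00 + 1.70/√34.08) = 2.495/(2.495 + 0.2912) = 0.895.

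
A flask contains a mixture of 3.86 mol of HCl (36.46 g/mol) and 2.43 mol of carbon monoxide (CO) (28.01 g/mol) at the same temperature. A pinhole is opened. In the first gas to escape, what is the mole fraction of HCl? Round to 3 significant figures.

Effusion rate of each component ∝ n_i/√M_i (partial pressure × 1/√M).
Mole fraction of HCl in the effusate = (n_HCl/√M_HCl) / (n_HCl/√M_HCl + n_CO/√M_CO)
= (3.86/√36.46) / (3.86/√36.46 + 2.43/√28.01) = 0.6393/(0.6393 + 0.4591) = 0.582.

0.582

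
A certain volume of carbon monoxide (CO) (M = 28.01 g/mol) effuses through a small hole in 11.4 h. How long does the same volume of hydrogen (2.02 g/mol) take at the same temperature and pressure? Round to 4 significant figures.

3.061 h

Since effusion rate ∝ 1/√M, t_H₂/t_CO = √(M_H₂/M_CO) = √(2.02/28.01) = √0.07212 = 0.2685.
So the time for H₂ is 11.4 × 0.2685 = 3.061 h.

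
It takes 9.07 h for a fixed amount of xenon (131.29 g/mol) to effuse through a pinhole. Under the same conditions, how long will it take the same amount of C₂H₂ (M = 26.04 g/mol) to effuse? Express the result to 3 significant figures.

4.04 h

Graham's law gives t_C₂H₂/t_Xe = √(M_C₂H₂/M_Xe) = √(26.04/131.29) = √0.1983 = 0.4454.
So the time for C₂H₂ is 9.07 × 0.4454 = 4.04 h.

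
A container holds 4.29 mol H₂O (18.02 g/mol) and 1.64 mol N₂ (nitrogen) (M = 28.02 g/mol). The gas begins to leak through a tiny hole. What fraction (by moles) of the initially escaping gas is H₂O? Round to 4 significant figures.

0.7654

Effusion rate of each component ∝ n_i/√M_i (partial pressure × 1/√M).
x_H₂O(eff) = (n_H₂O/√M_H₂O) / (n_H₂O/√M_H₂O + n_N₂/√M_N₂)
= (4.29/√18.02) / (4.29/√18.02 + 1.64/√28.02) = 1.011/(1.011 + 0.3098) = 0.7654.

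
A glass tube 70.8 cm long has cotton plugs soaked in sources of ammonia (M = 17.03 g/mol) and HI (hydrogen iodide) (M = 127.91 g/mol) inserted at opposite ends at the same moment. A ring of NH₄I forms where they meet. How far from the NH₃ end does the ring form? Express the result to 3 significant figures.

In equal time, each gas travels a distance ∝ its rate ∝ 1/√M, so d_NH₃/d_HI = √(M_HI/M_NH₃) = √(127.91/17.03) = 2.741.
With d_NH₃ + d_HI = 70.8 cm, d_HI = 70.8/(1 + 2.741) = 18.93 cm.
d_NH₃ = 70.8 − 18.93 = 51.9 cm.

51.9 cm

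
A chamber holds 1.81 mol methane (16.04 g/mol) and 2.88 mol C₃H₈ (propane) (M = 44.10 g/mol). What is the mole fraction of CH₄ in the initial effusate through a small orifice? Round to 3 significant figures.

The effusion rate of species i is ∝ p_i/√M_i ∝ n_i/√M_i.
So x_CH₄ in the escaping gas = (n_CH₄/√M_CH₄) / Σ(n_i/√M_i)
= (1.81/√16.04) / (1.81/√16.04 + 2.88/√44.10) = 0.4519/(0.4519 + 0.4337) = 0.510.

0.510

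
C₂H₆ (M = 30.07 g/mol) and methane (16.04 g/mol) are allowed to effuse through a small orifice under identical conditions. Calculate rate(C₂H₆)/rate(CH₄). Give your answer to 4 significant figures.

Graham's law gives rate_C₂H₆/rate_CH₄ = √(M_CH₄/M_C₂H₆) = √(16.04/30.07) = √0.5334 = 0.7304.

0.7304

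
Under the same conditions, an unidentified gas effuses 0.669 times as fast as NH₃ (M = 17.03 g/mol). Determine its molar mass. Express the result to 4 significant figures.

Since effusion rate ∝ 1/√M, rate_X/rate_NH₃ = √(M_NH₃/M_X).
0.669 = √(17.03/M_X)
M_X = 17.03 / 0.669² = 17.03 / 0.4476 = 38.05 g/mol

38.05 g/mol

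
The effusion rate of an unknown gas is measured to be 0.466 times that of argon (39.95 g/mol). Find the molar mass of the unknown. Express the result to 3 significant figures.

184 g/mol

Since effusion rate ∝ 1/√M, rate_X/rate_Ar = √(M_Ar/M_X).
0.466 = √(39.95/M_X)
M_X = 39.95 / 0.466² = 39.95 / 0.2172 = 184 g/mol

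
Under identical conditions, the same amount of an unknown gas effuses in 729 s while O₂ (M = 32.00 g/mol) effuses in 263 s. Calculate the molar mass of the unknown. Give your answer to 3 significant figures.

246 g/mol

By Graham's law, t_X/t_O₂ = √(M_X/M_O₂).
729/263 = 2.772 = √(M_X/32.00)
M_X = 32.00 × 2.772² = 32.00 × 7.683 = 246 g/mol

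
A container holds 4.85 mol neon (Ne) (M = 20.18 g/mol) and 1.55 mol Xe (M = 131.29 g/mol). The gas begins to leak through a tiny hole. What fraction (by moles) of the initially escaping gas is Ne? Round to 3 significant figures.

0.889

Each component's effusion rate ∝ (its partial pressure)·(1/√M) ∝ n_i/√M_i.
x_Ne(eff) = (n_Ne/√M_Ne) / (n_Ne/√M_Ne + n_Xe/√M_Xe)
= (4.85/√20.18) / (4.85/√20.18 + 1.55/√131.29) = 1.080/(1.080 + 0.1353) = 0.889.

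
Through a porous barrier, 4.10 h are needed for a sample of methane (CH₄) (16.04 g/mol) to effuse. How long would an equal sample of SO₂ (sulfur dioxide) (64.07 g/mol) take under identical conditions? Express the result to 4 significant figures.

Using Graham's law: t_SO₂/t_CH₄ = √(M_SO₂/M_CH₄) = √(64.07/16.04) = √3.994 = 1.999.
So the time for SO₂ is 4.10 × 1.999 = 8.194 h.

8.194 h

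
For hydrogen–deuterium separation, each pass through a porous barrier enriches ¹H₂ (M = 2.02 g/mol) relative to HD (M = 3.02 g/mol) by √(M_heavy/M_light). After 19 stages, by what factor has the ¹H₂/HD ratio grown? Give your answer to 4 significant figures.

After 19 stages the ratio has grown by (√(3.02/2.02))^19 = (3.02/2.02)^(19/2).
= 1.49505^(19/2) = 45.63.

45.63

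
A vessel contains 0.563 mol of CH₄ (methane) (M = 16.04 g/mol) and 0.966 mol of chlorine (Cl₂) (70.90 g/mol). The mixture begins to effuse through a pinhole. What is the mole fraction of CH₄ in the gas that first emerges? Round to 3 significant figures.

Each component's effusion rate ∝ (its partial pressure)·(1/√M) ∝ n_i/√M_i.
x_CH₄(eff) = (n_CH₄/√M_CH₄) / (n_CH₄/√M_CH₄ + n_Cl₂/√M_Cl₂)
= (0.563/√16.04) / (0.563/√16.04 + 0.966/√70.90) = 0.1406/(0.1406 + 0.1147) = 0.551.

0.551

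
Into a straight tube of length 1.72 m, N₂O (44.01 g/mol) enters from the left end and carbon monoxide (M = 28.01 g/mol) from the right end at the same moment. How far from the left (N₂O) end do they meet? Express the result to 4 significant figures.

0.7633 m

The fronts meet when d_N₂O + d_CO = L with d_N₂O/d_CO = √(M_CO/M_N₂O) (Graham's law). Here √(M_CO/M_N₂O) = √(28.01/44.01) = 0.7978.
With d_N₂O + d_CO = 1.72 m, d_CO = 1.72/(1 + 0.7978) = 0.9567 m.
d_N₂O = 1.72 − 0.9567 = 0.7633 m.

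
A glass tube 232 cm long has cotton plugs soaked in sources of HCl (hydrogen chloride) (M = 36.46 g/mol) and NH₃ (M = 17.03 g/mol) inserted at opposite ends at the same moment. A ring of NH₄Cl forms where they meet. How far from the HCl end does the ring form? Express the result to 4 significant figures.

Distances travelled in equal time are proportional to diffusion rates, so d_HCl/d_NH₃ = √(M_NH₃/M_HCl) = √(17.03/36.46) = 0.6834.
With d_HCl + d_NH₃ = 232 cm, d_NH₃ = 232/(1 + 0.6834) = 137.8 cm.
d_HCl = 232 − 137.8 = 94.19 cm.

94.19 cm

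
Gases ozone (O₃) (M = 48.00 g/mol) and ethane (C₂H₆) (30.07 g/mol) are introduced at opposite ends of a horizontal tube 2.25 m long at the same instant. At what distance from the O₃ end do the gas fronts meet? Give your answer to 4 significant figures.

0.9941 m

The fronts meet when d_O₃ + d_C₂H₆ = L with d_O₃/d_C₂H₆ = √(M_C₂H₆/M_O₃) (Graham's law). Here √(M_C₂H₆/M_O₃) = √(30.07/48.00) = 0.7915.
With d_O₃ + d_C₂H₆ = 2.25 m, d_C₂H₆ = 2.25/(1 + 0.7915) = 1.256 m.
d_O₃ = 2.25 − 1.256 = 0.9941 m.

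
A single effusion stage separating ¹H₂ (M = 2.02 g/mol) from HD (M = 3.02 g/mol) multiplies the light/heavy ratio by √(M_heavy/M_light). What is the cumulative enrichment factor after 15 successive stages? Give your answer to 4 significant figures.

20.41

The single-stage factor is √(M_heavy/M_light), so 15 stages give [√(3.02/2.02)]^15 = (3.02/2.02)^(15/2).
= 1.49505^(15/2) = 20.41.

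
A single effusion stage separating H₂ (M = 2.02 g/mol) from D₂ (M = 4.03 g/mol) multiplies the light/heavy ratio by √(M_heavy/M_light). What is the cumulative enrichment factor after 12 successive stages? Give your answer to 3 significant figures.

After 12 stages the ratio has grown by (√(4.03/2.02))^12 = (4.03/2.02)^(12/2).
= 1.99505^6 = 63.1.

63.1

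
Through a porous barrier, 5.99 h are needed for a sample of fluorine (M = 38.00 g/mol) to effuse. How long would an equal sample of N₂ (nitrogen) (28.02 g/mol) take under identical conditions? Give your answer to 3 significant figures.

5.14 h

From Graham's law, t_N₂/t_F₂ = √(M_N₂/M_F₂) = √(28.02/38.00) = √0.7374 = 0.8587.
So the time for N₂ is 5.99 × 0.8587 = 5.14 h.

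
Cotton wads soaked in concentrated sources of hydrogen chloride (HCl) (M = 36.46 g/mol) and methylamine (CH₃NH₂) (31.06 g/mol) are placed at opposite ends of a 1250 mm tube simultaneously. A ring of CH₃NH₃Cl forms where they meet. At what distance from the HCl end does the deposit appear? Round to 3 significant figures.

Graham's law gives d_HCl/d_CH₃NH₂ = rate_HCl/rate_CH₃NH₂ = √(M_CH₃NH₂/M_HCl) = √(31.06/36.46) = 0.9230.
With d_HCl + d_CH₃NH₂ = 1250 mm, d_CH₃NH₂ = 1250/(1 + 0.9230) = 650.0 mm.
d_HCl = 1250 − 650.0 = 600 mm.

600 mm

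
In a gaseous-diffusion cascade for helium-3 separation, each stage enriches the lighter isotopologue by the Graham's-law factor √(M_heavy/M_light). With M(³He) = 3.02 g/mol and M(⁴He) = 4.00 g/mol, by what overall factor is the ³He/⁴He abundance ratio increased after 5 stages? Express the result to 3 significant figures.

The single-stage factor is √(M_heavy/M_light), so 5 stages give [√(4.00/3.02)]^5 = (4.00/3.02)^(5/2).
= 1.32450^(5/2) = 2.02.

2.02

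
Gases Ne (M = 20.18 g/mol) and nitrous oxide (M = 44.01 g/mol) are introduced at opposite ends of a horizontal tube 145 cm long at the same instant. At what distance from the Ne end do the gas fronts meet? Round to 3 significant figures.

86.5 cm

In equal time, each gas travels a distance ∝ its rate ∝ 1/√M, so d_Ne/d_N₂O = √(M_N₂O/M_Ne) = √(44.01/20.18) = 1.477.
With d_Ne + d_N₂O = 145 cm, d_N₂O = 145/(1 + 1.477) = 58.54 cm.
d_Ne = 145 − 58.54 = 86.5 cm.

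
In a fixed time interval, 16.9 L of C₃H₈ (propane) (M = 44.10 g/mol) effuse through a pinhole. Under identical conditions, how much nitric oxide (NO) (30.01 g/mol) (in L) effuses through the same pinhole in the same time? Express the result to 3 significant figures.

Since effusion rate ∝ 1/√M, rate_NO/rate_C₃H₈ = √(M_C₃H₈/M_NO) = √(44.10/30.01) = √1.470 = 1.212.
So the volume for NO is 16.9 × 1.212 = 20.5 L.

20.5 L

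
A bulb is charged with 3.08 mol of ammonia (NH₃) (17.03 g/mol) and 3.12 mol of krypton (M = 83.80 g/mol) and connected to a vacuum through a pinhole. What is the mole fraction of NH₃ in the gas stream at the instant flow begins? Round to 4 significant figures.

Rate_i ∝ x_i/√M_i (Graham's law weighted by mole fraction), so the effusate composition follows n_i/√M_i.
Mole fraction of NH₃ in the effusate = (n_NH₃/√M_NH₃) / (n_NH₃/√M_NH₃ + n_Kr/√M_Kr)
= (3.08/√17.03) / (3.08/√17.03 + 3.12/√83.80) = 0.7464/(0.7464 + 0.3408) = 0.6865.

0.6865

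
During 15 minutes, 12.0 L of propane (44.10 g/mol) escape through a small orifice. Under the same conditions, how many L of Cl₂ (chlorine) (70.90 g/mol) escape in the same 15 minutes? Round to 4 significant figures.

9.464 L

Using Graham's law: rate_Cl₂/rate_C₃H₈ = √(M_C₃H₈/M_Cl₂) = √(44.10/70.90) = √0.6220 = 0.7887.
So the volume for Cl₂ is 12.0 × 0.7887 = 9.464 L.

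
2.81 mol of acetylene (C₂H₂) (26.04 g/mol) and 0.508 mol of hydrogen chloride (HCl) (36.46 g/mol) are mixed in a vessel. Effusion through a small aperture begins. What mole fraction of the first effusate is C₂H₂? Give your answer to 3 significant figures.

0.867

Effusion rate of each component ∝ n_i/√M_i (partial pressure × 1/√M).
So x_C₂H₂ in the escaping gas = (n_C₂H₂/√M_C₂H₂) / Σ(n_i/√M_i)
= (2.81/√26.04) / (2.81/√26.04 + 0.508/√36.46) = 0.5507/(0.5507 + 0.08413) = 0.867.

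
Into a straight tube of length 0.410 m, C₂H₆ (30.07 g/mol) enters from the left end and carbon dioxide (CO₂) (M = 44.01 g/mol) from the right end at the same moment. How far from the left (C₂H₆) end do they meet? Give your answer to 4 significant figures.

0.2245 m

In equal time, each gas travels a distance ∝ its rate ∝ 1/√M, so d_C₂H₆/d_CO₂ = √(M_CO₂/M_C₂H₆) = √(44.01/30.07) = 1.210.
With d_C₂H₆ + d_CO₂ = 0.410 m, d_CO₂ = 0.410/(1 + 1.210) = 0.1855 m.
d_C₂H₆ = 0.410 − 0.1855 = 0.2245 m.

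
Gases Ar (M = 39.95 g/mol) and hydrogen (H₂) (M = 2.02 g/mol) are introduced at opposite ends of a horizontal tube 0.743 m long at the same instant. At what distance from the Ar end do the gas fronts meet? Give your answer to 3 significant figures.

0.136 m

Distances travelled in equal time are proportional to diffusion rates, so d_Ar/d_H₂ = √(M_H₂/M_Ar) = √(2.02/39.95) = 0.2249.
With d_Ar + d_H₂ = 0.743 m, d_H₂ = 0.743/(1 + 0.2249) = 0.6066 m.
d_Ar = 0.743 − 0.6066 = 0.136 m.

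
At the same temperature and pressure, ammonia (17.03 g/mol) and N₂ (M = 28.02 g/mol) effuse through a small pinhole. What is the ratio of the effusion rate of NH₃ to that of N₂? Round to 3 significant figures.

1.28

Graham's law gives rate_NH₃/rate_N₂ = √(M_N₂/M_NH₃) = √(28.02/17.03) = √1.645 = 1.28.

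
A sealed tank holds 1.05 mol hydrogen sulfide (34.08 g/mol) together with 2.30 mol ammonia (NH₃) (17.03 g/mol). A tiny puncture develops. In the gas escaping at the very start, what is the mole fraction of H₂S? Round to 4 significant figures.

The effusion rate of species i is ∝ p_i/√M_i ∝ n_i/√M_i.
So x_H₂S in the escaping gas = (n_H₂S/√M_H₂S) / Σ(n_i/√M_i)
= (1.05/√34.08) / (1.05/√34.08 + 2.30/√17.03) = 0.1799/(0.1799 + 0.5573) = 0.2440.

0.2440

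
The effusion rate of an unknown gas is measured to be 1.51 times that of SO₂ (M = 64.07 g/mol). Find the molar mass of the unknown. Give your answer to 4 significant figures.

28.10 g/mol

From Graham's law, rate_X/rate_SO₂ = √(M_SO₂/M_X).
1.51 = √(64.07/M_X)
M_X = 64.07 / 1.51² = 64.07 / 2.280 = 28.10 g/mol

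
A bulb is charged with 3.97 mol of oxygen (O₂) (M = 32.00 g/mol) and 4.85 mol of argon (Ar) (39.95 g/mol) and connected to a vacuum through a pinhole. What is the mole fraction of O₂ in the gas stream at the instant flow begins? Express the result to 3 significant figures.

0.478

Effusion rate of each component ∝ n_i/√M_i (partial pressure × 1/√M).
Mole fraction of O₂ in the effusate = (n_O₂/√M_O₂) / (n_O₂/√M_O₂ + n_Ar/√M_Ar)
= (3.97/√32.00) / (3.97/√32.00 + 4.85/√39.95) = 0.7018/(0.7018 + 0.7673) = 0.478.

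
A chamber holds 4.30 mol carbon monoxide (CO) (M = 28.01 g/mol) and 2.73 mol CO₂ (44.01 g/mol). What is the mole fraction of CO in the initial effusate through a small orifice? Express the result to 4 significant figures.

0.6638

The effusion rate of species i is ∝ p_i/√M_i ∝ n_i/√M_i.
So x_CO in the escaping gas = (n_CO/√M_CO) / Σ(n_i/√M_i)
= (4.30/√28.01) / (4.30/√28.01 + 2.73/√44.01) = 0.8125/(0.8125 + 0.4115) = 0.6638.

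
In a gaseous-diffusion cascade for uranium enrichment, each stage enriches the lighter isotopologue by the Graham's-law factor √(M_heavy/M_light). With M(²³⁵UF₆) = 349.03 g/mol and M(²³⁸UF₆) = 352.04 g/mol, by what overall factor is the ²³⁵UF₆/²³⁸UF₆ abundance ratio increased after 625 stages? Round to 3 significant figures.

The single-stage factor is √(M_heavy/M_light), so 625 stages give [√(352.04/349.03)]^625 = (352.04/349.03)^(625/2).
= 1.00862^(625/2) = 14.6.

14.6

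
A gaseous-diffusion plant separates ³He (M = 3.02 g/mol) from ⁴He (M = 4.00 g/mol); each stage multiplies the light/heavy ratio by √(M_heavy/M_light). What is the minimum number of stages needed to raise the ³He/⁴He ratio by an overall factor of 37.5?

Single-stage factor α = √(4.00/3.02), so ln α = ½ ln(1.32450) = 0.1405.
Need α^N ≥ 37.5 ⇒ N ≥ ln(37.5) / ln α = 3.624 / 0.1405 = 25.79.
Rounding up, N = 26 stages.

26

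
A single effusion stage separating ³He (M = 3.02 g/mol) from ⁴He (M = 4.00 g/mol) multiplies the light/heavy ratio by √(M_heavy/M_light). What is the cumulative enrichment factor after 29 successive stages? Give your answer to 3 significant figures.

The single-stage factor is √(M_heavy/M_light), so 29 stages give [√(4.00/3.02)]^29 = (4.00/3.02)^(29/2).
= 1.32450^(29/2) = 58.9.

58.9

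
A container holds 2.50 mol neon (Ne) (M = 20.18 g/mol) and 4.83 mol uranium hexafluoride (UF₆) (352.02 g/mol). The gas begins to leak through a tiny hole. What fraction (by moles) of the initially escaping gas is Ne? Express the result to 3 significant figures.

Effusion rate of each component ∝ n_i/√M_i (partial pressure × 1/√M).
Mole fraction of Ne in the effusate = (n_Ne/√M_Ne) / (n_Ne/√M_Ne + n_UF₆/√M_UF₆)
= (2.50/√20.18) / (2.50/√20.18 + 4.83/√352.02) = 0.5565/(0.5565 + 0.2574) = 0.684.

0.684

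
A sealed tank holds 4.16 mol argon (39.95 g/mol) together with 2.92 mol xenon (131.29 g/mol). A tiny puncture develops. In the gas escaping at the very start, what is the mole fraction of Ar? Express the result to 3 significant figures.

Rate_i ∝ x_i/√M_i (Graham's law weighted by mole fraction), so the effusate composition follows n_i/√M_i.
x_Ar(eff) = (n_Ar/√M_Ar) / (n_Ar/√M_Ar + n_Xe/√M_Xe)
= (4.16/√39.95) / (4.16/√39.95 + 2.92/√131.29) = 0.6582/(0.6582 + 0.2548) = 0.721.

0.721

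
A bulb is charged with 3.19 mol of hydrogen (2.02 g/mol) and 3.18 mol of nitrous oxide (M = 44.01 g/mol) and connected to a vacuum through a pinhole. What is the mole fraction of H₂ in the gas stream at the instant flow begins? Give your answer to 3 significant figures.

The effusion rate of species i is ∝ p_i/√M_i ∝ n_i/√M_i.
So x_H₂ in the escaping gas = (n_H₂/√M_H₂) / Σ(n_i/√M_i)
= (3.19/√2.02) / (3.19/√2.02 + 3.18/√44.01) = 2.244/(2.244 + 0.4793) = 0.824.

0.824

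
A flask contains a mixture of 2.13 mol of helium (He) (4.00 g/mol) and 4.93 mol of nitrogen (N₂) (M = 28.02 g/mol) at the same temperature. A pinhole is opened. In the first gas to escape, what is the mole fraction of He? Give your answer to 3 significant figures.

0.533

The effusion rate of species i is ∝ p_i/√M_i ∝ n_i/√M_i.
Mole fraction of He in the effusate = (n_He/√M_He) / (n_He/√M_He + n_N₂/√M_N₂)
= (2.13/√4.00) / (2.13/√4.00 + 4.93/√28.02) = 1.065/(1.065 + 0.9313) = 0.533.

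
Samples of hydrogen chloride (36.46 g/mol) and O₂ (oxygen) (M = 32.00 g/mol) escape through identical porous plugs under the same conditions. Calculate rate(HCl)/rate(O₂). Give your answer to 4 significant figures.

Graham's law gives rate_HCl/rate_O₂ = √(M_O₂/M_HCl) = √(32.00/36.46) = √0.8777 = 0.9368.

0.9368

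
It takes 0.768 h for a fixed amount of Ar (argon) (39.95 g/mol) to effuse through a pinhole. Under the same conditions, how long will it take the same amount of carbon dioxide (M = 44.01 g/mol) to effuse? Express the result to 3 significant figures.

0.806 h

Since effusion rate ∝ 1/√M, t_CO₂/t_Ar = √(M_CO₂/M_Ar) = √(44.01/39.95) = √1.102 = 1.050.
So the time for CO₂ is 0.768 × 1.050 = 0.806 h.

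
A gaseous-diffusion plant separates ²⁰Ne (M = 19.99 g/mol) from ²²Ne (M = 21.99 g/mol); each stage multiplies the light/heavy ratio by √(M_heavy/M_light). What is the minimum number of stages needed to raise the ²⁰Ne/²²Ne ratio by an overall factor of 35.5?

75

Per stage α = (21.99/19.99)^(1/2) = 1.10005^0.5, giving ln α = 0.04768.
Need α^N ≥ 35.5 ⇒ N ≥ ln(35.5) / ln α = 3.570 / 0.04768 = 74.87.
So at least 75 stages are needed.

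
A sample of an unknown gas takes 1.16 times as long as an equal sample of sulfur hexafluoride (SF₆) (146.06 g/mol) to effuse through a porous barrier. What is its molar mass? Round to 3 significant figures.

From Graham's law, t_X/t_SF₆ = √(M_X/M_SF₆).
1.16 = √(M_X/146.06)
M_X = 146.06 × 1.16² = 146.06 × 1.346 = 197 g/mol

197 g/mol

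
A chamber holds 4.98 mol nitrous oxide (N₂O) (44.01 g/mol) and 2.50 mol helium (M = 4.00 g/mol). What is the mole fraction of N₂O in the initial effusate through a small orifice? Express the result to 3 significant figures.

0.375

The effusion rate of species i is ∝ p_i/√M_i ∝ n_i/√M_i.
Mole fraction of N₂O in the effusate = (n_N₂O/√M_N₂O) / (n_N₂O/√M_N₂O + n_He/√M_He)
= (4.98/√44.01) / (4.98/√44.01 + 2.50/√4.00) = 0.7507/(0.7507 + 1.250) = 0.375.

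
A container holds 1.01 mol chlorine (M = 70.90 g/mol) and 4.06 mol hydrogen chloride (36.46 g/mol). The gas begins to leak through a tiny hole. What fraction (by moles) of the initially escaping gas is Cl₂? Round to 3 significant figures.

0.151

The effusion rate of species i is ∝ p_i/√M_i ∝ n_i/√M_i.
So x_Cl₂ in the escaping gas = (n_Cl₂/√M_Cl₂) / Σ(n_i/√M_i)
= (1.01/√70.90) / (1.01/√70.90 + 4.06/√36.46) = 0.1199/(0.1199 + 0.6724) = 0.151.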